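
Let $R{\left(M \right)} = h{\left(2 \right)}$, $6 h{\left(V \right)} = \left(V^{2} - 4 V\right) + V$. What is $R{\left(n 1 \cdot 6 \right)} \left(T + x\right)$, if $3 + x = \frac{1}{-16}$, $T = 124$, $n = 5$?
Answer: $- \frac{645}{16} \approx -40.313$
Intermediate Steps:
$x = - \frac{49}{16}$ ($x = -3 + \frac{1}{-16} = -3 - \frac{1}{16} = - \frac{49}{16} \approx -3.0625$)
$h{\left(V \right)} = - \frac{V}{2} + \frac{V^{2}}{6}$ ($h{\left(V \right)} = \frac{\left(V^{2} - 4 V\right) + V}{6} = \frac{V^{2} - 3 V}{6} = - \frac{V}{2} + \frac{V^{2}}{6}$)
$R{\left(M \right)} = - \frac{1}{3}$ ($R{\left(M \right)} = \frac{1}{6} \cdot 2 \left(-3 + 2\right) = \frac{1}{6} \cdot 2 \left(-1\right) = - \frac{1}{3}$)
$R{\left(n 1 \cdot 6 \right)} \left(T + x\right) = - \frac{124 - \frac{49}{16}}{3} = \left(- \frac{1}{3}\right) \frac{1935}{16} = - \frac{645}{16}$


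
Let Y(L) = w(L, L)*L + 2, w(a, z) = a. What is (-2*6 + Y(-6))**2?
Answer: 676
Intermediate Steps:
Y(L) = 2 + L**2 (Y(L) = L*L + 2 = L**2 + 2 = 2 + L**2)
(-2*6 + Y(-6))**2 = (-2*6 + (2 + (-6)**2))**2 = (-12 + (2 + 36))**2 = (-12 + 38)**2 = 26**2 = 676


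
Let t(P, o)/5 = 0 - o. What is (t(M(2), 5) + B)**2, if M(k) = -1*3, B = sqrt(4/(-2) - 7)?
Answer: 616 - 150*I ≈ 616.0 - 150.0*I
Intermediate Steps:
B = 3*I (B = sqrt(4*(-1/2) - 7) = sqrt(-2 - 7) = sqrt(-9) = 3*I ≈ 3.0*I)
M(k) = -3
t(P, o) = -5*o (t(P, o) = 5*(0 - o) = 5*(-o) = -5*o)
(t(M(2), 5) + B)**2 = (-5*5 + 3*I)**2 = (-25 + 3*I)**2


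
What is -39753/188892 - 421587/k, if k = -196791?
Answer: 2659680703/1376749836 ≈ 1.9319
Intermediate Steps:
-39753/188892 - 421587/k = -39753/188892 - 421587/(-196791) = -39753*1/188892 - 421587*(-1/196791) = -4417/20988 + 140529/65597 = 2659680703/1376749836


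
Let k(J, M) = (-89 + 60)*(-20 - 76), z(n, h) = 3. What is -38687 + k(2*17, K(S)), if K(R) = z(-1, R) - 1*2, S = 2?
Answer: -35903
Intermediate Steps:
K(R) = 1 (K(R) = 3 - 1*2 = 3 - 2 = 1)
k(J, M) = 2784 (k(J, M) = -29*(-96) = 2784)
-38687 + k(2*17, K(S)) = -38687 + 2784 = -35903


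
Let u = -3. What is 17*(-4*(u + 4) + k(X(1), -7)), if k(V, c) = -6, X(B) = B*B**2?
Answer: -170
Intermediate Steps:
X(B) = B**3
17*(-4*(u + 4) + k(X(1), -7)) = 17*(-4*(-3 + 4) - 6) = 17*(-4*1 - 6) = 17*(-4 - 6) = 17*(-10) = -170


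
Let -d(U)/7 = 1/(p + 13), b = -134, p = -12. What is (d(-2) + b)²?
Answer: 19881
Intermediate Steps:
d(U) = -7 (d(U) = -7/(-12 + 13) = -7/1 = -7*1 = -7)
(d(-2) + b)² = (-7 - 134)² = (-141)² = 19881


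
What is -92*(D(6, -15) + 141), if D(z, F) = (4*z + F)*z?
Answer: -17940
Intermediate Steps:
D(z, F) = z*(F + 4*z) (D(z, F) = (F + 4*z)*z = z*(F + 4*z))
-92*(D(6, -15) + 141) = -92*(6*(-15 + 4*6) + 141) = -92*(6*(-15 + 24) + 141) = -92*(6*9 + 141) = -92*(54 + 141) = -92*195 = -17940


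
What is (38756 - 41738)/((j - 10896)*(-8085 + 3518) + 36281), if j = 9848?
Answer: -994/1607499 ≈ -0.00061835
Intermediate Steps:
(38756 - 41738)/((j - 10896)*(-8085 + 3518) + 36281) = (38756 - 41738)/((9848 - 10896)*(-8085 + 3518) + 36281) = -2982/(-1048*(-4567) + 36281) = -2982/(4786216 + 36281) = -2982/4822497 = -2982*1/4822497 = -994/1607499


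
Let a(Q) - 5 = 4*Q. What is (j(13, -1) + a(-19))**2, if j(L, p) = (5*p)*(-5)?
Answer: 2116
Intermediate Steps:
j(L, p) = -25*p
a(Q) = 5 + 4*Q
(j(13, -1) + a(-19))**2 = (-25*(-1) + (5 + 4*(-19)))**2 = (25 + (5 - 76))**2 = (25 - 71)**2 = (-46)**2 = 2116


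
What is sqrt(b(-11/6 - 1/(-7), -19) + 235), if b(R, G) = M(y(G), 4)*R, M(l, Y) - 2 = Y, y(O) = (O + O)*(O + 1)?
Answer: sqrt(11018)/7 ≈ 14.995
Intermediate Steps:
y(O) = 2*O*(1 + O) (y(O) = (2*O)*(1 + O) = 2*O*(1 + O))
M(l, Y) = 2 + Y
b(R, G) = 6*R (b(R, G) = (2 + 4)*R = 6*R)
sqrt(b(-11/6 - 1/(-7), -19) + 235) = sqrt(6*(-11/6 - 1/(-7)) + 235) = sqrt(6*(-11*1/6 - 1*(-1/7)) + 235) = sqrt(6*(-11/6 + 1/7) + 235) = sqrt(6*(-71/42) + 235) = sqrt(-71/7 + 235) = sqrt(1574/7) = sqrt(11018)/7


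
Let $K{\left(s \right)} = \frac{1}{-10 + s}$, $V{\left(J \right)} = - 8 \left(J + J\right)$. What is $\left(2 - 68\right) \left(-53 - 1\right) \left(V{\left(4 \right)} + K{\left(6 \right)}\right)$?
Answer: $-228987$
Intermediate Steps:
$V{\left(J \right)} = - 16 J$ ($V{\left(J \right)} = - 8 \cdot 2 J = - 16 J$)
$\left(2 - 68\right) \left(-53 - 1\right) \left(V{\left(4 \right)} + K{\left(6 \right)}\right) = \left(2 - 68\right) \left(-53 - 1\right) \left(\left(-16\right) 4 + \frac{1}{-10 + 6}\right) = \left(-66\right) \left(-54\right) \left(-64 + \frac{1}{-4}\right) = 3564 \left(-64 - \frac{1}{4}\right) = 3564 \left(- \frac{257}{4}\right) = -228987$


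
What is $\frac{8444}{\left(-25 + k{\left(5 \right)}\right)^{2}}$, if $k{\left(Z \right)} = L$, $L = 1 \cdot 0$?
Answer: $\frac{8444}{625} \approx 13.51$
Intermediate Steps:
$L = 0$
$k{\left(Z \right)} = 0$
$\frac{8444}{\left(-25 + k{\left(5 \right)}\right)^{2}} = \frac{8444}{\left(-25 + 0\right)^{2}} = \frac{8444}{\left(-25\right)^{2}} = \frac{8444}{625}$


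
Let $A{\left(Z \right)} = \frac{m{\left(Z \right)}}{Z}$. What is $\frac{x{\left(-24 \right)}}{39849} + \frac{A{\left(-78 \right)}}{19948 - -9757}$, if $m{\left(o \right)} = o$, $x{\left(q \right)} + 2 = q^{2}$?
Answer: $\frac{17090519}{1183714545} \approx 0.014438$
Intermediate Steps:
$x{\left(q \right)} = -2 + q^{2}$
$A{\left(Z \right)} = 1$ ($A{\left(Z \right)} = \frac{Z}{Z} = 1$)
$\frac{x{\left(-24 \right)}}{39849} + \frac{A{\left(-78 \right)}}{19948 - -9757} = \frac{-2 + \left(-24\right)^{2}}{39849} + 1 \frac{1}{19948 - -9757} = \left(-2 + 576\right) \frac{1}{39849} + 1 \frac{1}{19948 + 9757} = 574 \cdot \frac{1}{39849} + 1 \cdot \frac{1}{29705} = \frac{574}{39849} + 1 \cdot \frac{1}{29705} = \frac{574}{39849} + \frac{1}{29705} = \frac{17090519}{1183714545}$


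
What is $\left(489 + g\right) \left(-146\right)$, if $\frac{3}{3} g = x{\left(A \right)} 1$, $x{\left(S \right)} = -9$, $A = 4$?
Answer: $-70080$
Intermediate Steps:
$g = -9$ ($g = \left(-9\right) 1 = -9$)
$\left(489 + g\right) \left(-146\right) = \left(489 - 9\right) \left(-146\right) = 480 \left(-146\right) = -70080$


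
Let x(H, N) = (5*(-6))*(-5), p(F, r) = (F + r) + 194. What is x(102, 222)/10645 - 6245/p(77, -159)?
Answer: -13292245/238448 ≈ -55.745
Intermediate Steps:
p(F, r) = 194 + F + r
x(H, N) = 150 (x(H, N) = -30*(-5) = 150)
x(102, 222)/10645 - 6245/p(77, -159) = 150/10645 - 6245/(194 + 77 - 159) = 150*(1/10645) - 6245/112 = 30/2129 - 6245*1/112 = 30/2129 - 6245/112 = -13292245/238448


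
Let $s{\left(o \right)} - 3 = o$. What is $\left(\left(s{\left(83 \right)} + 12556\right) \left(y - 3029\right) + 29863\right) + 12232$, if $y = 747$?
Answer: $-28806949$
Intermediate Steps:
$s{\left(o \right)} = 3 + o$
$\left(\left(s{\left(83 \right)} + 12556\right) \left(y - 3029\right) + 29863\right) + 12232 = \left(\left(\left(3 + 83\right) + 12556\right) \left(747 - 3029\right) + 29863\right) + 12232 = \left(\left(86 + 12556\right) \left(-2282\right) + 29863\right) + 12232 = \left(12642 \left(-2282\right) + 29863\right) + 12232 = \left(-28849044 + 29863\right) + 12232 = -28819181 + 12232 = -28806949$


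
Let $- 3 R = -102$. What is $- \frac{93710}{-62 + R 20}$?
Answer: $- \frac{46855}{309} \approx -151.63$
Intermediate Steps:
$R = 34$ ($R = \left(- \frac{1}{3}\right) \left(-102\right) = 34$)
$- \frac{93710}{-62 + R 20} = - \frac{93710}{-62 + 34 \cdot 20} = - \frac{93710}{-62 + 680} = - \frac{93710}{618} = \left(-93710\right) \frac{1}{618} = - \frac{46855}{309}$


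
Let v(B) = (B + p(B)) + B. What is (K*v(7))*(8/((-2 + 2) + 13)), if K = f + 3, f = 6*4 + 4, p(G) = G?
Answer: 5208/13 ≈ 400.62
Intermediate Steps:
f = 28 (f = 24 + 4 = 28)
v(B) = 3*B (v(B) = (B + B) + B = 2*B + B = 3*B)
K = 31 (K = 28 + 3 = 31)
(K*v(7))*(8/((-2 + 2) + 13)) = (31*(3*7))*(8/((-2 + 2) + 13)) = (31*21)*(8/(0 + 13)) = 651*(8/13) = 5208/13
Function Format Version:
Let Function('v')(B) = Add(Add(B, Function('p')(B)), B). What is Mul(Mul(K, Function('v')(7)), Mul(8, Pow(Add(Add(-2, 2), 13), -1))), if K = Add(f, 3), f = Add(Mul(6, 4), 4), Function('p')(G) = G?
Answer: Rational(5208, 13) ≈ 400.62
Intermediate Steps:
f = 28 (f = Add(24, 4) = 28)
Function('v')(B) = Mul(3, B) (Function('v')(B) = Add(Add(B, B), B) = Add(Mul(2, B), B) = Mul(3, B))
K = 31 (K = Add(28, 3) = 31)
Mul(Mul(K, Function('v')(7)), Mul(8, Pow(Add(Add(-2, 2), 13), -1))) = Mul(Mul(31, Mul(3, 7)), Mul(8, Pow(Add(Add(-2, 2), 13), -1))) = Mul(Mul(31, 21), Mul(8, Pow(Add(0, 13), -1))) = Mul(651, Mul(8, Pow(13, -1))) = Mul(651, Mul(8, Rational(1, 13))) = Mul(651, Rational(8, 13)) = Rational(5208, 13)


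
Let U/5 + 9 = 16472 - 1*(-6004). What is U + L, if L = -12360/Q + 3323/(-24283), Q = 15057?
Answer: 1955838012314/17410911 ≈ 1.1233e+5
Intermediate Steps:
U = 112335 (U = -45 + 5*(16472 - 1*(-6004)) = -45 + 5*(16472 + 6004) = -45 + 5*22476 = -45 + 112380 = 112335)
L = -16674871/17410911 (L = -12360/15057 + 3323/(-24283) = -12360*1/15057 + 3323*(-1/24283) = -4120/5019 - 3323/24283 = -16674871/17410911 ≈ -0.95773)
U + L = 112335 - 16674871/17410911 = 1955838012314/17410911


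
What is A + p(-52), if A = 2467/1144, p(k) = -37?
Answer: -39861/1144 ≈ -34.844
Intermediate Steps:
A = 2467/1144 (A = 2467*(1/1144) = 2467/1144 ≈ 2.1565)
A + p(-52) = 2467/1144 - 37 = -39861/1144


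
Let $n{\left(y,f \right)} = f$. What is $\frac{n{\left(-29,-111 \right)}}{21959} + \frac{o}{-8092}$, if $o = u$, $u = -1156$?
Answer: $\frac{3026}{21959} \approx 0.1378$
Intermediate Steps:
$o = -1156$
$\frac{n{\left(-29,-111 \right)}}{21959} + \frac{o}{-8092} = - \frac{111}{21959} - \frac{1156}{-8092} = \left(-111\right) \frac{1}{21959} - - \frac{1}{7} = - \frac{111}{21959} + \frac{1}{7} = \frac{3026}{21959}$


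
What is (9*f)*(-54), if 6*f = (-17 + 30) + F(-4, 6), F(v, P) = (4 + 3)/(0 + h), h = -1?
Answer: -486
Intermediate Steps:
F(v, P) = -7 (F(v, P) = (4 + 3)/(0 - 1) = 7/(-1) = 7*(-1) = -7)
f = 1 (f = ((-17 + 30) - 7)/6 = (13 - 7)/6 = (1/6)*6 = 1)
(9*f)*(-54) = (9*1)*(-54) = 9*(-54) = -486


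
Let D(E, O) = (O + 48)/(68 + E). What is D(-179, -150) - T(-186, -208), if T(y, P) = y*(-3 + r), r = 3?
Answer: 34/37 ≈ 0.91892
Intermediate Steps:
T(y, P) = 0 (T(y, P) = y*(-3 + 3) = y*0 = 0)
D(E, O) = (48 + O)/(68 + E)
D(-179, -150) - T(-186, -208) = (48 - 150)/(68 - 179) - 1*0 = -102/(-111) + 0 = -1/111*(-102) + 0 = 34/37 + 0 = 34/37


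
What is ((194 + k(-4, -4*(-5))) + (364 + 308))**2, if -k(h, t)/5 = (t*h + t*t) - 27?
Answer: 358801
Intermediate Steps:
k(h, t) = 135 - 5*t**2 - 5*h*t (k(h, t) = -5*((t*h + t*t) - 27) = -5*((h*t + t**2) - 27) = -5*((t**2 + h*t) - 27) = -5*(-27 + t**2 + h*t) = 135 - 5*t**2 - 5*h*t)
((194 + k(-4, -4*(-5))) + (364 + 308))**2 = ((194 + (135 - 5*(-4*(-5))**2 - 5*(-4)*(-4*(-5)))) + (364 + 308))**2 = ((194 + (135 - 5*20**2 - 5*(-4)*20)) + 672)**2 = ((194 + (135 - 5*400 + 400)) + 672)**2 = ((194 + (135 - 2000 + 400)) + 672)**2 = ((194 - 1465) + 672)**2 = (-1271 + 672)**2 = (-599)**2 = 358801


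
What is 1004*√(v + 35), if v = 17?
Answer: 2008*√13 ≈ 7239.9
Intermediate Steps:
1004*√(v + 35) = 1004*√(17 + 35) = 1004*√52 = 1004*(2*√13) = 2008*√13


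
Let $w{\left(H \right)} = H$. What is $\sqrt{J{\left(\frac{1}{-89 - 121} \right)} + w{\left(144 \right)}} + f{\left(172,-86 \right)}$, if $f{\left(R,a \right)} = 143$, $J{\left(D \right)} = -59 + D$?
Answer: $143 + \frac{\sqrt{3748290}}{210} \approx 152.22$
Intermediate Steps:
$\sqrt{J{\left(\frac{1}{-89 - 121} \right)} + w{\left(144 \right)}} + f{\left(172,-86 \right)} = \sqrt{\left(-59 + \frac{1}{-89 - 121}\right) + 144} + 143 = \sqrt{\left(-59 + \frac{1}{-210}\right) + 144} + 143 = \sqrt{\left(-59 - \frac{1}{210}\right) + 144} + 143 = \sqrt{- \frac{12391}{210} + 144} + 143 = \sqrt{\frac{17849}{210}} + 143 = \frac{\sqrt{3748290}}{210} + 143 = 143 + \frac{\sqrt{3748290}}{210}$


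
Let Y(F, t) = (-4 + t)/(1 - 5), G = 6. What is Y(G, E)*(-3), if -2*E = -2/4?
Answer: -45/16 ≈ -2.8125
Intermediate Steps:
E = 1/4 (E = -(-1)/4 = -1/2*(-1/2) = 1/4 ≈ 0.25000)
Y(F, t) = 1 - t/4 (Y(F, t) = (-4 + t)/(-4) = (-4 + t)*(-1/4) = 1 - t/4)
Y(G, E)*(-3) = (1 - 1/4*1/4)*(-3) = (1 - 1/16)*(-3) = (15/16)*(-3) = -45/16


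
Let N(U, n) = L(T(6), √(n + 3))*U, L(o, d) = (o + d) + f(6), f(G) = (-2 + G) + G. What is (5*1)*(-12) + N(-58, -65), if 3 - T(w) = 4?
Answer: -582 - 58*I*√62 ≈ -582.0 - 456.69*I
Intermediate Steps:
T(w) = -1 (T(w) = 3 - 1*4 = 3 - 4 = -1)
f(G) = -2 + 2*G
L(o, d) = 10 + d + o (L(o, d) = (o + d) + (-2 + 2*6) = (d + o) + (-2 + 12) = (d + o) + 10 = 10 + d + o)
N(U, n) = U*(9 + √(3 + n)) (N(U, n) = (10 + √(n + 3) - 1)*U = (10 + √(3 + n) - 1)*U = (9 + √(3 + n))*U = U*(9 + √(3 + n)))
(5*1)*(-12) + N(-58, -65) = (5*1)*(-12) - 58*(9 + √(3 - 65)) = 5*(-12) - 58*(9 + √(-62)) = -60 - 58*(9 + I*√62) = -60 + (-522 - 58*I*√62) = -582 - 58*I*√62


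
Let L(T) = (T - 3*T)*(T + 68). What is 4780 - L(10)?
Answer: 6340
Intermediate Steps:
L(T) = -2*T*(68 + T) (L(T) = (-2*T)*(68 + T) = -2*T*(68 + T))
4780 - L(10) = 4780 - (-2)*10*(68 + 10) = 4780 - (-2)*10*78 = 4780 - 1*(-1560) = 4780 + 1560 = 6340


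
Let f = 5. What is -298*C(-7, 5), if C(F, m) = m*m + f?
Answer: -8940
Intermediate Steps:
C(F, m) = 5 + m**2 (C(F, m) = m*m + 5 = m**2 + 5 = 5 + m**2)
-298*C(-7, 5) = -298*(5 + 5**2) = -298*(5 + 25) = -298*30 = -8940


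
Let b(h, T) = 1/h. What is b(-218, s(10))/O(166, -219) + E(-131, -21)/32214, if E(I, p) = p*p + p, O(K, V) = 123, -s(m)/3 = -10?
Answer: 267373/20566338 ≈ 0.013001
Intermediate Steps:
s(m) = 30 (s(m) = -3*(-10) = 30)
E(I, p) = p + p² (E(I, p) = p² + p = p + p²)
b(-218, s(10))/O(166, -219) + E(-131, -21)/32214 = 1/(-218*123) - 21*(1 - 21)/32214 = -1/218*1/123 - 21*(-20)*(1/32214) = -1/26814 + 420*(1/32214) = -1/26814 + 10/767 = 267373/20566338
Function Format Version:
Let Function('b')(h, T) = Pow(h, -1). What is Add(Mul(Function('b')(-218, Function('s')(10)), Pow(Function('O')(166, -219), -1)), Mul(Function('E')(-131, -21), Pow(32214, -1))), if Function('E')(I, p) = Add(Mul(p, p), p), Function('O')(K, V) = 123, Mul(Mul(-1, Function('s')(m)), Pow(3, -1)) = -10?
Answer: Rational(267373, 20566338) ≈ 0.013001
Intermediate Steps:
Function('s')(m) = 30 (Function('s')(m) = Mul(-3, -10) = 30)
Function('E')(I, p) = Add(p, Pow(p, 2)) (Function('E')(I, p) = Add(Pow(p, 2), p) = Add(p, Pow(p, 2)))
Add(Mul(Function('b')(-218, Function('s')(10)), Pow(Function('O')(166, -219), -1)), Mul(Function('E')(-131, -21), Pow(32214, -1))) = Add(Mul(Pow(-218, -1), Pow(123, -1)), Mul(Mul(-21, Add(1, -21)), Pow(32214, -1))) = Add(Mul(Rational(-1, 218), Rational(1, 123)), Mul(Mul(-21, -20), Rational(1, 32214))) = Add(Rational(-1, 26814), Mul(420, Rational(1, 32214))) = Add(Rational(-1, 26814), Rational(10, 767)) = Rational(267373, 20566338)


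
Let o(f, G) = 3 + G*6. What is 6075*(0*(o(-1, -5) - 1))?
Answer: 0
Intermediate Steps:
o(f, G) = 3 + 6*G
6075*(0*(o(-1, -5) - 1)) = 6075*(0*((3 + 6*(-5)) - 1)) = 6075*(0*((3 - 30) - 1)) = 6075*(0*(-27 - 1)) = 6075*(0*(-28)) = 6075*0 = 0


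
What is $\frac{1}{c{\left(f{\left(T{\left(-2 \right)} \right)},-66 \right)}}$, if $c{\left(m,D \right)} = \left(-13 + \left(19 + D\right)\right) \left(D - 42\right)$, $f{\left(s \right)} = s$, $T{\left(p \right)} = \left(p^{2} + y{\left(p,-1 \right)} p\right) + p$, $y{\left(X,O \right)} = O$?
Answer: $\frac{1}{6480} \approx 0.00015432$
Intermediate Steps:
$T{\left(p \right)} = p^{2}$ ($T{\left(p \right)} = \left(p^{2} - p\right) + p = p^{2}$)
$c{\left(m,D \right)} = \left(-42 + D\right) \left(6 + D\right)$ ($c{\left(m,D \right)} = \left(6 + D\right) \left(-42 + D\right) = \left(-42 + D\right) \left(6 + D\right)$)
$\frac{1}{c{\left(f{\left(T{\left(-2 \right)} \right)},-66 \right)}} = \frac{1}{-252 + \left(-66\right)^{2} - -2376} = \frac{1}{-252 + 4356 + 2376} = \frac{1}{6480}$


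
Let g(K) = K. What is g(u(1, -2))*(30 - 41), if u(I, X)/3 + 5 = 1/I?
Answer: 132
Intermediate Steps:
u(I, X) = -15 + 3/I
g(u(1, -2))*(30 - 41) = (-15 + 3/1)*(30 - 41) = (-15 + 3*1)*(-11) = (-15 + 3)*(-11) = -12*(-11) = 132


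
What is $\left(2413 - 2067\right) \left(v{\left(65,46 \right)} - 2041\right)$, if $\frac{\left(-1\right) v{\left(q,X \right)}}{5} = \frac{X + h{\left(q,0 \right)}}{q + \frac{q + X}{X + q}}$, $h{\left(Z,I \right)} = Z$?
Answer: $- \frac{7800051}{11} \approx -7.091 \cdot 10^{5}$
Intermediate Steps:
$v{\left(q,X \right)} = - \frac{5 \left(X + q\right)}{1 + q}$ ($v{\left(q,X \right)} = - 5 \frac{X + q}{q + \frac{q + X}{X + q}} = - 5 \frac{X + q}{q + \frac{X + q}{X + q}} = - 5 \frac{X + q}{q + 1} = - 5 \frac{X + q}{1 + q} = - \frac{5 \left(X + q\right)}{1 + q}$)
$\left(2413 - 2067\right) \left(v{\left(65,46 \right)} - 2041\right) = \left(2413 - 2067\right) \left(\frac{5 \left(\left(-1\right) 46 - 65\right)}{1 + 65} - 2041\right) = 346 \left(\frac{5 \left(-46 - 65\right)}{66} - 2041\right) = 346 \left(5 \cdot \frac{1}{66} \left(-111\right) - 2041\right) = 346 \left(- \frac{185}{22} - 2041\right) = 346 \left(- \frac{45087}{22}\right) = - \frac{7800051}{11}$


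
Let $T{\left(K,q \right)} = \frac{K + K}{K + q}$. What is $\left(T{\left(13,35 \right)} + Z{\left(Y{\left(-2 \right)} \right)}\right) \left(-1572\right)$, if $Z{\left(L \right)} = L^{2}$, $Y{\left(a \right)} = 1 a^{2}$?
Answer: $- \frac{52007}{2} \approx -26004.0$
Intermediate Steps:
$T{\left(K,q \right)} = \frac{2 K}{K + q}$
$Y{\left(a \right)} = a^{2}$
$\left(T{\left(13,35 \right)} + Z{\left(Y{\left(-2 \right)} \right)}\right) \left(-1572\right) = \left(2 \cdot 13 \frac{1}{13 + 35} + \left(\left(-2\right)^{2}\right)^{2}\right) \left(-1572\right) = \left(2 \cdot 13 \cdot \frac{1}{48} + 4^{2}\right) \left(-1572\right) = \left(2 \cdot 13 \cdot \frac{1}{48} + 16\right) \left(-1572\right) = \left(\frac{13}{24} + 16\right) \left(-1572\right) = \frac{397}{24} \left(-1572\right) = - \frac{52007}{2}$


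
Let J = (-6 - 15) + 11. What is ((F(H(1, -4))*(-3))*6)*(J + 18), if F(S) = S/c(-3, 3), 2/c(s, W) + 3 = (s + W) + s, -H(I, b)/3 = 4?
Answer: -5184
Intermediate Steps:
H(I, b) = -12 (H(I, b) = -3*4 = -12)
c(s, W) = 2/(-3 + W + 2*s) (c(s, W) = 2/(-3 + ((s + W) + s)) = 2/(-3 + ((W + s) + s)) = 2/(-3 + (W + 2*s)) = 2/(-3 + W + 2*s))
J = -10 (J = -21 + 11 = -10)
F(S) = -3*S (F(S) = S/((2/(-3 + 3 + 2*(-3)))) = S/((2/(-3 + 3 - 6))) = S/((2/(-6))) = S/((2*(-⅙))) = S/(-⅓) = S*(-3) = -3*S)
((F(H(1, -4))*(-3))*6)*(J + 18) = ((-3*(-12)*(-3))*6)*(-10 + 18) = ((36*(-3))*6)*8 = -108*6*8 = -648*8 = -5184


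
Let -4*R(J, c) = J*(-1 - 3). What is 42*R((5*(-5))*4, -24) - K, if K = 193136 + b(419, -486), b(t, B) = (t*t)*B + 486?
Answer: 85124824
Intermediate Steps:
b(t, B) = 486 + B*t**2 (b(t, B) = t**2*B + 486 = B*t**2 + 486 = 486 + B*t**2)
R(J, c) = J (R(J, c) = -J*(-1 - 3)/4 = -J*(-4)/4 = -(-1)*J = J)
K = -85129024 (K = 193136 + (486 - 486*419**2) = 193136 + (486 - 486*175561) = 193136 + (486 - 85322646) = 193136 - 85322160 = -85129024)
42*R((5*(-5))*4, -24) - K = 42*((5*(-5))*4) - 1*(-85129024) = 42*(-25*4) + 85129024 = 42*(-100) + 85129024 = -4200 + 85129024 = 85124824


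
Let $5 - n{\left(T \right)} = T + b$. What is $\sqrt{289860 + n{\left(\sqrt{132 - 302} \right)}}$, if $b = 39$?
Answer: $\sqrt{289826 - i \sqrt{170}} \approx 538.35 - 0.01 i$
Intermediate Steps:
$n{\left(T \right)} = -34 - T$ ($n{\left(T \right)} = 5 - \left(T + 39\right) = 5 - \left(39 + T\right) = -34 - T$)
$\sqrt{289860 + n{\left(\sqrt{132 - 302} \right)}} = \sqrt{289860 - \left(34 + \sqrt{132 - 302}\right)} = \sqrt{289860 - \left(34 + \sqrt{-170}\right)} = \sqrt{289860 - \left(34 + i \sqrt{170}\right)} = \sqrt{289826 - i \sqrt{170}}$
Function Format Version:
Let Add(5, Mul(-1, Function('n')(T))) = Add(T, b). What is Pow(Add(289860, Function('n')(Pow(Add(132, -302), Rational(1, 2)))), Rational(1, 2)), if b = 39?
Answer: Pow(Add(289826, Mul(-1, I, Pow(170, Rational(1, 2)))), Rational(1, 2)) ≈ Add(538.35, Mul(-0.01, I))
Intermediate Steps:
Function('n')(T) = Add(-34, Mul(-1, T)) (Function('n')(T) = Add(5, Mul(-1, Add(T, 39))) = Add(5, Mul(-1, Add(39, T))) = Add(5, Add(-39, Mul(-1, T))) = Add(-34, Mul(-1, T)))
Pow(Add(289860, Function('n')(Pow(Add(132, -302), Rational(1, 2)))), Rational(1, 2)) = Pow(Add(289860, Add(-34, Mul(-1, Pow(Add(132, -302), Rational(1, 2))))), Rational(1, 2)) = Pow(Add(289860, Add(-34, Mul(-1, Pow(-170, Rational(1, 2))))), Rational(1, 2)) = Pow(Add(289860, Add(-34, Mul(-1, Mul(I, Pow(170, Rational(1, 2)))))), Rational(1, 2)) = Pow(Add(289860, Add(-34, Mul(-1, I, Pow(170, Rational(1, 2))))), Rational(1, 2)) = Pow(Add(289826, Mul(-1, I, Pow(170, Rational(1, 2)))), Rational(1, 2))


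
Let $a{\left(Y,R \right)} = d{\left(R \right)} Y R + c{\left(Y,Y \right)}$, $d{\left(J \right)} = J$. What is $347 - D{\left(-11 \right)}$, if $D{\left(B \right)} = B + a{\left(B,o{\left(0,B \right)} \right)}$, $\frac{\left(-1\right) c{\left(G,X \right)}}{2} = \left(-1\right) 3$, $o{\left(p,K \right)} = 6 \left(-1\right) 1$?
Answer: $748$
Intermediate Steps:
$o{\left(p,K \right)} = -6$ ($o{\left(p,K \right)} = \left(-6\right) 1 = -6$)
$c{\left(G,X \right)} = 6$ ($c{\left(G,X \right)} = - 2 \left(\left(-1\right) 3\right) = \left(-2\right) \left(-3\right) = 6$)
$a{\left(Y,R \right)} = 6 + Y R^{2}$ ($a{\left(Y,R \right)} = R Y R + 6 = Y R^{2} + 6 = 6 + Y R^{2}$)
$D{\left(B \right)} = 6 + 37 B$ ($D{\left(B \right)} = B + \left(6 + B \left(-6\right)^{2}\right) = B + \left(6 + B 36\right) = B + \left(6 + 36 B\right) = 6 + 37 B$)
$347 - D{\left(-11 \right)} = 347 - \left(6 + 37 \left(-11\right)\right) = 347 - \left(6 - 407\right) = 347 - -401 = 347 + 401 = 748$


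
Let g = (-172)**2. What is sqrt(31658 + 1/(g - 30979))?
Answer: sqrt(6845250895)/465 ≈ 177.93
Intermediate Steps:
g = 29584
sqrt(31658 + 1/(g - 30979)) = sqrt(31658 + 1/(29584 - 30979)) = sqrt(31658 + 1/(-1395)) = sqrt(31658 - 1/1395) = sqrt(44162909/1395) = sqrt(6845250895)/465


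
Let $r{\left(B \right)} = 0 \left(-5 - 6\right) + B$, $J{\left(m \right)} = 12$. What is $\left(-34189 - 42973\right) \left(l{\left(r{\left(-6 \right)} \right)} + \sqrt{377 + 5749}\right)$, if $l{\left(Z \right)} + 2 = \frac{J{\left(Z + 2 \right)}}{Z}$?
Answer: $308648 - 77162 \sqrt{6126} \approx -5.7307 \cdot 10^{6}$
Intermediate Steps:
$r{\left(B \right)} = B$ ($r{\left(B \right)} = 0 \left(-5 - 6\right) + B = 0 \left(-11\right) + B = 0 + B = B$)
$l{\left(Z \right)} = -2 + \frac{12}{Z}$
$\left(-34189 - 42973\right) \left(l{\left(r{\left(-6 \right)} \right)} + \sqrt{377 + 5749}\right) = \left(-34189 - 42973\right) \left(\left(-2 + \frac{12}{-6}\right) + \sqrt{377 + 5749}\right) = - 77162 \left(\left(-2 + 12 \left(- \frac{1}{6}\right)\right) + \sqrt{6126}\right) = - 77162 \left(\left(-2 - 2\right) + \sqrt{6126}\right) = - 77162 \left(-4 + \sqrt{6126}\right) = 308648 - 77162 \sqrt{6126}$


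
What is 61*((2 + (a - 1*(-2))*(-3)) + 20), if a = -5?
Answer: 1891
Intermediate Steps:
61*((2 + (a - 1*(-2))*(-3)) + 20) = 61*((2 + (-5 - 1*(-2))*(-3)) + 20) = 61*((2 + (-5 + 2)*(-3)) + 20) = 61*((2 - 3*(-3)) + 20) = 61*((2 + 9) + 20) = 61*(11 + 20) = 61*31 = 1891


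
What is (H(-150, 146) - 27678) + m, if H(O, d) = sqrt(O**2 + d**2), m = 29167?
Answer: 1489 + 2*sqrt(10954) ≈ 1698.3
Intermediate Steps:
(H(-150, 146) - 27678) + m = (sqrt((-150)**2 + 146**2) - 27678) + 29167 = (sqrt(22500 + 21316) - 27678) + 29167 = (sqrt(43816) - 27678) + 29167 = (2*sqrt(10954) - 27678) + 29167 = (-27678 + 2*sqrt(10954)) + 29167 = 1489 + 2*sqrt(10954)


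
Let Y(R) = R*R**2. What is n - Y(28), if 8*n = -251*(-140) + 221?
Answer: -140255/8 ≈ -17532.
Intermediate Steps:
Y(R) = R**3
n = 35361/8 (n = (-251*(-140) + 221)/8 = (35140 + 221)/8 = (1/8)*35361 = 35361/8 ≈ 4420.1)
n - Y(28) = 35361/8 - 1*28**3 = 35361/8 - 1*21952 = 35361/8 - 21952 = -140255/8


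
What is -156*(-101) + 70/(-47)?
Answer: 740462/47 ≈ 15755.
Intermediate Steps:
-156*(-101) + 70/(-47) = 15756 + 70*(-1/47) = 15756 - 70/47 = 740462/47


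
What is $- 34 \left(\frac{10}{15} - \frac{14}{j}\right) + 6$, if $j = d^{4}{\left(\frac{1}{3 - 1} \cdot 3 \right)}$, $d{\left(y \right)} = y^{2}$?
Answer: $\frac{12506}{6561} \approx 1.9061$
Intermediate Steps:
$j = \frac{6561}{256}$ ($j = \left(\left(\frac{1}{3 - 1} \cdot 3\right)^{2}\right)^{4} = \left(\left(\frac{1}{2} \cdot 3\right)^{2}\right)^{4} = \left(\left(\frac{3}{2}\right)^{2}\right)^{4} = \left(\frac{9}{4}\right)^{4} = \frac{6561}{256} \approx 25.629$)
$- 34 \left(\frac{10}{15} - \frac{14}{j}\right) + 6 = - 34 \left(\frac{10}{15} - \frac{14}{\frac{6561}{256}}\right) + 6 = - 34 \left(10 \cdot \frac{1}{15} - \frac{3584}{6561}\right) + 6 = - 34 \left(\frac{2}{3} - \frac{3584}{6561}\right) + 6 = \left(-34\right) \frac{790}{6561} + 6 = - \frac{26860}{6561} + 6 = \frac{12506}{6561}$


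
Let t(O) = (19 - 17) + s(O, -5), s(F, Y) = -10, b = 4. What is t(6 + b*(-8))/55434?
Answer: -4/27717 ≈ -0.00014432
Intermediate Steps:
t(O) = -8 (t(O) = (19 - 17) - 10 = 2 - 10 = -8)
t(6 + b*(-8))/55434 = -8/55434 = -8*1/55434 = -4/27717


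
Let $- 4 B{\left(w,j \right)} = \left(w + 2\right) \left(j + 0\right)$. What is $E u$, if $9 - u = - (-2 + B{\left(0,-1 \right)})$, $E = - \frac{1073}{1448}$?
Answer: $- \frac{16095}{2896} \approx -5.5577$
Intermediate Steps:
$B{\left(w,j \right)} = - \frac{j \left(2 + w\right)}{4}$ ($B{\left(w,j \right)} = - \frac{\left(w + 2\right) \left(j + 0\right)}{4} = - \frac{\left(2 + w\right) j}{4} = - \frac{j \left(2 + w\right)}{4}$)
$E = - \frac{1073}{1448}$ ($E = \left(-1073\right) \frac{1}{1448} = - \frac{1073}{1448} \approx -0.74102$)
$u = \frac{15}{2}$ ($u = 9 - - (-2 - - \frac{2 + 0}{4}) = 9 - - (-2 - \left(- \frac{1}{4}\right) 2) = 9 - - (-2 + \frac{1}{2}) = 9 - \left(-1\right) \left(- \frac{3}{2}\right) = 9 - \frac{3}{2} = \frac{15}{2} \approx 7.5$)
$E u = \left(- \frac{1073}{1448}\right) \frac{15}{2} = - \frac{16095}{2896}$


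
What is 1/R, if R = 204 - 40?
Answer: 1/164 ≈ 0.0060976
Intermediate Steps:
R = 164
1/R = 1/164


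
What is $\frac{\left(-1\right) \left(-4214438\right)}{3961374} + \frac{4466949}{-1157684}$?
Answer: $- \frac{6408134093167}{2293009648908} \approx -2.7946$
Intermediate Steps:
$\frac{\left(-1\right) \left(-4214438\right)}{3961374} + \frac{4466949}{-1157684} = 4214438 \cdot \frac{1}{3961374} + 4466949 \left(- \frac{1}{1157684}\right) = \frac{2107219}{1980687} - \frac{4466949}{1157684} = - \frac{6408134093167}{2293009648908}$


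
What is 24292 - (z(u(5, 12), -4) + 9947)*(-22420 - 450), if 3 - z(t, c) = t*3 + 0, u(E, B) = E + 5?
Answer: 226894692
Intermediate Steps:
u(E, B) = 5 + E
z(t, c) = 3 - 3*t (z(t, c) = 3 - (t*3 + 0) = 3 - (3*t + 0) = 3 - 3*t)
24292 - (z(u(5, 12), -4) + 9947)*(-22420 - 450) = 24292 - ((3 - 3*(5 + 5)) + 9947)*(-22420 - 450) = 24292 - ((3 - 3*10) + 9947)*(-22870) = 24292 - ((3 - 30) + 9947)*(-22870) = 24292 - (-27 + 9947)*(-22870) = 24292 - 9920*(-22870) = 24292 - 1*(-226870400) = 24292 + 226870400 = 226894692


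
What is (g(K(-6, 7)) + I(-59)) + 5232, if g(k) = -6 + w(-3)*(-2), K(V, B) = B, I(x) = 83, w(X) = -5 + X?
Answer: 5325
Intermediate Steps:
g(k) = 10 (g(k) = -6 + (-5 - 3)*(-2) = -6 - 8*(-2) = -6 + 16 = 10)
(g(K(-6, 7)) + I(-59)) + 5232 = (10 + 83) + 5232 = 93 + 5232 = 5325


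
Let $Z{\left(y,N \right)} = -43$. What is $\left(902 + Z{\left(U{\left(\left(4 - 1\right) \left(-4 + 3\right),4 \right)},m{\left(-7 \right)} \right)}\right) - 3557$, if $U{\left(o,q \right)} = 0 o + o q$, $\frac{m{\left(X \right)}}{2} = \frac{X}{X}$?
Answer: $-2698$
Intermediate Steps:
$m{\left(X \right)} = 2$ ($m{\left(X \right)} = 2 \frac{X}{X} = 2 \cdot 1 = 2$)
$U{\left(o,q \right)} = o q$ ($U{\left(o,q \right)} = 0 + o q = o q$)
$\left(902 + Z{\left(U{\left(\left(4 - 1\right) \left(-4 + 3\right),4 \right)},m{\left(-7 \right)} \right)}\right) - 3557 = \left(902 - 43\right) - 3557 = 859 - 3557 = -2698$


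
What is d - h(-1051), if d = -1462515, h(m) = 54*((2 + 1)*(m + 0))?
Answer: -1292253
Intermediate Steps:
h(m) = 162*m (h(m) = 54*(3*m) = 162*m)
d - h(-1051) = -1462515 - 162*(-1051) = -1462515 - 1*(-170262) = -1462515 + 170262 = -1292253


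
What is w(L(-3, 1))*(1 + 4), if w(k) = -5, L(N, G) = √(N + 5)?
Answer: -25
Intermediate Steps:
L(N, G) = √(5 + N)
w(L(-3, 1))*(1 + 4) = -5*(1 + 4) = -5*5 = -25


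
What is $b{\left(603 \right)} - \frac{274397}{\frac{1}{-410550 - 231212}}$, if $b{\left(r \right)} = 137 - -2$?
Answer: $176097567653$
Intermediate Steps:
$b{\left(r \right)} = 139$ ($b{\left(r \right)} = 137 + 2 = 139$)
$b{\left(603 \right)} - \frac{274397}{\frac{1}{-410550 - 231212}} = 139 - \frac{274397}{\frac{1}{-410550 - 231212}} = 139 - \frac{274397}{\frac{1}{-641762}} = 139 - \frac{274397}{- \frac{1}{641762}} = 139 - -176097567514 = 139 + 176097567514 = 176097567653$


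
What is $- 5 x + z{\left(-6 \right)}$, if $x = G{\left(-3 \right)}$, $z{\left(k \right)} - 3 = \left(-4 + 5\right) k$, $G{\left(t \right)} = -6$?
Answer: $27$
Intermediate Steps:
$z{\left(k \right)} = 3 + k$ ($z{\left(k \right)} = 3 + \left(-4 + 5\right) k = 3 + 1 k = 3 + k$)
$x = -6$
$- 5 x + z{\left(-6 \right)} = \left(-5\right) \left(-6\right) + \left(3 - 6\right) = 30 - 3 = 27$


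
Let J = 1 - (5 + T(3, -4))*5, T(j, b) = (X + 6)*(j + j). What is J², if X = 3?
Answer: 86436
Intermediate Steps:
T(j, b) = 18*j (T(j, b) = (3 + 6)*(j + j) = 9*(2*j) = 18*j)
J = -294 (J = 1 - (5 + 18*3)*5 = 1 - (5 + 54)*5 = 1 - 59*5 = 1 - 1*295 = 1 - 295 = -294)
J² = (-294)² = 86436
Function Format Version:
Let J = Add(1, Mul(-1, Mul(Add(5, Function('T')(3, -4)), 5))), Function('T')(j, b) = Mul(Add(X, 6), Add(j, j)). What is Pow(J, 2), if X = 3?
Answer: 86436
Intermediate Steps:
Function('T')(j, b) = Mul(18, j) (Function('T')(j, b) = Mul(Add(3, 6), Add(j, j)) = Mul(9, Mul(2, j)) = Mul(18, j))
J = -294 (J = Add(1, Mul(-1, Mul(Add(5, Mul(18, 3)), 5))) = Add(1, Mul(-1, Mul(Add(5, 54), 5))) = Add(1, Mul(-1, Mul(59, 5))) = Add(1, Mul(-1, 295)) = Add(1, -295) = -294)
Pow(J, 2) = Pow(-294, 2) = 86436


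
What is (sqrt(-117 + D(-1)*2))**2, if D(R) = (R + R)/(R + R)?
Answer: -115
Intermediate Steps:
D(R) = 1 (D(R) = (2*R)/((2*R)) = (2*R)*(1/(2*R)) = 1)
(sqrt(-117 + D(-1)*2))**2 = (sqrt(-117 + 1*2))**2 = (sqrt(-117 + 2))**2 = (sqrt(-115))**2 = (I*sqrt(115))**2 = -115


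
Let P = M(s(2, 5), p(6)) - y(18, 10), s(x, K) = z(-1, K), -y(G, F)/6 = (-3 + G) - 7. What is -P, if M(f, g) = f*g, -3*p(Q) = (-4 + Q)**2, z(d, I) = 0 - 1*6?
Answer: -56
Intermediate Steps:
y(G, F) = 60 - 6*G (y(G, F) = -6*((-3 + G) - 7) = -6*(-10 + G) = 60 - 6*G)
z(d, I) = -6 (z(d, I) = 0 - 6 = -6)
s(x, K) = -6
p(Q) = -(-4 + Q)**2/3
P = 56 (P = -(-2)*(-4 + 6)**2 - (60 - 6*18) = -(-2)*2**2 - (60 - 108) = -(-2)*4 - 1*(-48) = -6*(-4/3) + 48 = 8 + 48 = 56)
-P = -1*56 = -56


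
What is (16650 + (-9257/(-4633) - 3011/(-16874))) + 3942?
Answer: 1609995919845/78177242 ≈ 20594.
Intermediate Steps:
(16650 + (-9257/(-4633) - 3011/(-16874))) + 3942 = (16650 + (-9257*(-1/4633) - 3011*(-1/16874))) + 3942 = (16650 + (9257/4633 + 3011/16874)) + 3942 = (16650 + 170152581/78177242) + 3942 = 1301821231881/78177242 + 3942 = 1609995919845/78177242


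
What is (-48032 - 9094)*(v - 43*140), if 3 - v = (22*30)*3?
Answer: 456836622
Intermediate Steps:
v = -1977 (v = 3 - 22*30*3 = 3 - 660*3 = 3 - 1*1980 = 3 - 1980 = -1977)
(-48032 - 9094)*(v - 43*140) = (-48032 - 9094)*(-1977 - 43*140) = -57126*(-1977 - 6020) = -57126*(-7997) = 456836622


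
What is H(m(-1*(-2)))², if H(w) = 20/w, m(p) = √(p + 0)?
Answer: 200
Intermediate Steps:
m(p) = √p
H(m(-1*(-2)))² = (20/(√(-1*(-2))))² = (20/(√2))² = (20*(√2/2))² = (10*√2)² = 200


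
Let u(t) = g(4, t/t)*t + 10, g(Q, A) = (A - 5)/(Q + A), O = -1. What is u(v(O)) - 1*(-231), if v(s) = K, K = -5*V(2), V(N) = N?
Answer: 249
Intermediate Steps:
g(Q, A) = (-5 + A)/(A + Q)
K = -10 (K = -5*2 = -10)
v(s) = -10
u(t) = 10 - 4*t/5 (u(t) = ((-5 + t/t)/(t/t + 4))*t + 10 = ((-5 + 1)/(1 + 4))*t + 10 = (-4/5)*t + 10 = ((⅕)*(-4))*t + 10 = -4*t/5 + 10 = 10 - 4*t/5)
u(v(O)) - 1*(-231) = (10 - ⅘*(-10)) - 1*(-231) = (10 + 8) + 231 = 18 + 231 = 249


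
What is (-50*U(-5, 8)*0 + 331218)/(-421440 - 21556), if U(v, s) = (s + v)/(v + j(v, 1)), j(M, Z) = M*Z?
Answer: -165609/221498 ≈ -0.74768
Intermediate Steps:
U(v, s) = (s + v)/(2*v) (U(v, s) = (s + v)/(v + v*1) = (s + v)/(v + v) = (s + v)/((2*v)) = (s + v)*(1/(2*v)) = (s + v)/(2*v))
(-50*U(-5, 8)*0 + 331218)/(-421440 - 21556) = (-25*(8 - 5)/(-5)*0 + 331218)/(-421440 - 21556) = (-25*(-1)*3/5*0 + 331218)/(-442996) = (-50*(-3/10)*0 + 331218)*(-1/442996) = (15*0 + 331218)*(-1/442996) = (0 + 331218)*(-1/442996) = 331218*(-1/442996) = -165609/221498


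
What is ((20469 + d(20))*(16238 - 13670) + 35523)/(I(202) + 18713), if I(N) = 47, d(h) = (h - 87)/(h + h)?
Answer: 65744517/23450 ≈ 2803.6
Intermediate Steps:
d(h) = (-87 + h)/(2*h) (d(h) = (-87 + h)/((2*h)) = (-87 + h)*(1/(2*h)) = (-87 + h)/(2*h))
((20469 + d(20))*(16238 - 13670) + 35523)/(I(202) + 18713) = ((20469 + (½)*(-87 + 20)/20)*(16238 - 13670) + 35523)/(47 + 18713) = ((20469 + (½)*(1/20)*(-67))*2568 + 35523)/18760 = ((20469 - 67/40)*2568 + 35523)*(1/18760) = ((818693/40)*2568 + 35523)*(1/18760) = (262800453/5 + 35523)*(1/18760) = (262978068/5)*(1/18760) = 65744517/23450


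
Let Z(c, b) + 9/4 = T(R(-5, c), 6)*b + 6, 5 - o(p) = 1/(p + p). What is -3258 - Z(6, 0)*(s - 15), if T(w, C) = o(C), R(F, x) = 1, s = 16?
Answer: -13047/4 ≈ -3261.8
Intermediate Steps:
o(p) = 5 - 1/(2*p) (o(p) = 5 - 1/(p + p) = 5 - 1/(2*p))
T(w, C) = 5 - 1/(2*C)
Z(c, b) = 15/4 + 59*b/12 (Z(c, b) = -9/4 + ((5 - ½/6)*b + 6) = -9/4 + ((5 - ½*⅙)*b + 6) = -9/4 + ((5 - 1/12)*b + 6) = -9/4 + (59*b/12 + 6) = -9/4 + (6 + 59*b/12) = 15/4 + 59*b/12)
-3258 - Z(6, 0)*(s - 15) = -3258 - (15/4 + (59/12)*0)*(16 - 15) = -3258 - (15/4 + 0) = -3258 - 15/4 = -13047/4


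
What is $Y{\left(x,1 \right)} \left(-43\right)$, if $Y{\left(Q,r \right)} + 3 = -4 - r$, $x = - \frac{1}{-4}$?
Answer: $344$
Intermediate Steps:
$x = \frac{1}{4}$ ($x = \left(-1\right) \left(- \frac{1}{4}\right) = \frac{1}{4} \approx 0.25$)
$Y{\left(Q,r \right)} = -7 - r$ ($Y{\left(Q,r \right)} = -3 - \left(4 + r\right) = -7 - r$)
$Y{\left(x,1 \right)} \left(-43\right) = \left(-7 - 1\right) \left(-43\right) = \left(-8\right) \left(-43\right) = 344$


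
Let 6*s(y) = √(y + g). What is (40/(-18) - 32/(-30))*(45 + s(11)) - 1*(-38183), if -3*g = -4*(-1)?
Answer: 38131 - 26*√87/405 ≈ 38130.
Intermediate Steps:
g = -4/3 (g = -(-4)*(-1)/3 = -⅓*4 = -4/3 ≈ -1.3333)
s(y) = √(-4/3 + y)/6 (s(y) = √(y - 4/3)/6 = √(-4/3 + y)/6)
(40/(-18) - 32/(-30))*(45 + s(11)) - 1*(-38183) = (40/(-18) - 32/(-30))*(45 + √(-12 + 9*11)/18) - 1*(-38183) = (40*(-1/18) - 32*(-1/30))*(45 + √(-12 + 99)/18) + 38183 = (-20/9 + 16/15)*(45 + √87/18) + 38183 = -52*(45 + √87/18)/45 + 38183 = (-52 - 26*√87/405) + 38183 = 38131 - 26*√87/405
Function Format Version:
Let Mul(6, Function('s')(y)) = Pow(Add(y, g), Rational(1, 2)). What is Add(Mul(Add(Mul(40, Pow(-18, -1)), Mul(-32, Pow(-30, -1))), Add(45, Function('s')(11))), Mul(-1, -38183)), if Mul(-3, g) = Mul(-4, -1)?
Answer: Add(38131, Mul(Rational(-26, 405), Pow(87, Rational(1, 2)))) ≈ 38130.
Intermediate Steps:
g = Rational(-4, 3) (g = Mul(Rational(-1, 3), Mul(-4, -1)) = Mul(Rational(-1, 3), 4) = Rational(-4, 3) ≈ -1.3333)
Function('s')(y) = Mul(Rational(1, 6), Pow(Add(Rational(-4, 3), y), Rational(1, 2))) (Function('s')(y) = Mul(Rational(1, 6), Pow(Add(y, Rational(-4, 3)), Rational(1, 2))) = Mul(Rational(1, 6), Pow(Add(Rational(-4, 3), y), Rational(1, 2))))
Add(Mul(Add(Mul(40, Pow(-18, -1)), Mul(-32, Pow(-30, -1))), Add(45, Function('s')(11))), Mul(-1, -38183)) = Add(Mul(Add(Mul(40, Pow(-18, -1)), Mul(-32, Pow(-30, -1))), Add(45, Mul(Rational(1, 18), Pow(Add(-12, Mul(9, 11)), Rational(1, 2))))), Mul(-1, -38183)) = Add(Mul(Add(Mul(40, Rational(-1, 18)), Mul(-32, Rational(-1, 30))), Add(45, Mul(Rational(1, 18), Pow(Add(-12, 99), Rational(1, 2))))), 38183) = Add(Mul(Add(Rational(-20, 9), Rational(16, 15)), Add(45, Mul(Rational(1, 18), Pow(87, Rational(1, 2))))), 38183) = Add(Mul(Rational(-52, 45), Add(45, Mul(Rational(1, 18), Pow(87, Rational(1, 2))))), 38183) = Add(Add(-52, Mul(Rational(-26, 405), Pow(87, Rational(1, 2)))), 38183) = Add(38131, Mul(Rational(-26, 405), Pow(87, Rational(1, 2))))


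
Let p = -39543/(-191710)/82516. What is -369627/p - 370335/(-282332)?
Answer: -11230249156378680205/75947308 ≈ -1.4787e+11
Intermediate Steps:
p = 807/322839640 (p = -39543*(-1/191710)*(1/82516) = (39543/191710)*(1/82516) = 807/322839640 ≈ 2.4997e-6)
-369627/p - 370335/(-282332) = -369627/807/322839640 - 370335/(-282332) = -369627*322839640/807 - 370335*(-1/282332) = -39776749204760/269 + 370335/282332 = -11230249156378680205/75947308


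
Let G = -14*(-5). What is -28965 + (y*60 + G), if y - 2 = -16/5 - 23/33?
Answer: -319097/11 ≈ -29009.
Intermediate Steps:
y = -313/165 (y = 2 + (-16/5 - 23/33) = 2 - 643/165 = -313/165 ≈ -1.8970)
G = 70
-28965 + (y*60 + G) = -28965 + (-313/165*60 + 70) = -28965 + (-1252/11 + 70) = -28965 - 482/11 = -319097/11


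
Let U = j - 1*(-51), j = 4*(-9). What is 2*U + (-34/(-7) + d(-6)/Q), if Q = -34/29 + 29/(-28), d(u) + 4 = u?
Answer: 494332/12551 ≈ 39.386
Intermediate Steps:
j = -36
d(u) = -4 + u
Q = -1793/812 (Q = -34*1/29 + 29*(-1/28) = -34/29 - 29/28 = -1793/812 ≈ -2.2081)
U = 15 (U = -36 - 1*(-51) = -36 + 51 = 15)
2*U + (-34/(-7) + d(-6)/Q) = 2*15 + (-34/(-7) + (-4 - 6)/(-1793/812)) = 30 + (-34*(-⅐) - 10*(-812/1793)) = 30 + (34/7 + 8120/1793) = 30 + 117802/12551 = 494332/12551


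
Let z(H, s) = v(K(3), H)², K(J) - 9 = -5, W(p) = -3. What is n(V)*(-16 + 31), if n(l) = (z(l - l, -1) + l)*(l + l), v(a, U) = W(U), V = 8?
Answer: 4080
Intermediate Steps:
K(J) = 4 (K(J) = 9 - 5 = 4)
v(a, U) = -3
z(H, s) = 9 (z(H, s) = (-3)² = 9)
n(l) = 2*l*(9 + l) (n(l) = (9 + l)*(l + l) = (9 + l)*(2*l) = 2*l*(9 + l))
n(V)*(-16 + 31) = (2*8*(9 + 8))*(-16 + 31) = (2*8*17)*15 = 272*15 = 4080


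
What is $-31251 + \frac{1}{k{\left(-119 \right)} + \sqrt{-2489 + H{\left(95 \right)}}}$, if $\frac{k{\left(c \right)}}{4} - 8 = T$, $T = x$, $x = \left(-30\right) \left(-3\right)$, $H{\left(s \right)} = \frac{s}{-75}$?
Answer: $\frac{3 \left(- 10417 \sqrt{560310} + 61251955 i\right)}{\sqrt{560310} - 5880 i} \approx -31251.0 - 0.00031948 i$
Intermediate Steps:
$H{\left(s \right)} = - \frac{s}{75}$ ($H{\left(s \right)} = s \left(- \frac{1}{75}\right) = - \frac{s}{75}$)
$x = 90$
$T = 90$
$k{\left(c \right)} = 392$ ($k{\left(c \right)} = 32 + 4 \cdot 90 = 32 + 360 = 392$)
$-31251 + \frac{1}{k{\left(-119 \right)} + \sqrt{-2489 + H{\left(95 \right)}}} = -31251 + \frac{1}{392 + \sqrt{-2489 - \frac{19}{15}}} = -31251 + \frac{1}{392 + \sqrt{- \frac{37354}{15}}} = -31251 + \frac{1}{392 + \frac{i \sqrt{560310}}{15}}$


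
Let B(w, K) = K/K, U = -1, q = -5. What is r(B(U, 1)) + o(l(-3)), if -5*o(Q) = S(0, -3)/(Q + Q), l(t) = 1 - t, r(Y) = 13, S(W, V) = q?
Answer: 105/8 ≈ 13.125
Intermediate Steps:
B(w, K) = 1
S(W, V) = -5
o(Q) = 1/(2*Q) (o(Q) = -(-1)/(Q + Q) = -(-1)/(2*Q) = 1/(2*Q))
r(B(U, 1)) + o(l(-3)) = 13 + 1/(2*(1 - 1*(-3))) = 13 + 1/(2*(1 + 3)) = 13 + (1/2)/4 = 13 + (1/2)*(1/4) = 13 + 1/8 = 105/8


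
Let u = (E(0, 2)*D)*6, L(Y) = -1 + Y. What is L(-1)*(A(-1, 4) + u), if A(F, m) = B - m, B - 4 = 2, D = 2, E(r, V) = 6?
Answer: -148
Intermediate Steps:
B = 6 (B = 4 + 2 = 6)
A(F, m) = 6 - m
u = 72 (u = (6*2)*6 = 12*6 = 72)
L(-1)*(A(-1, 4) + u) = (-1 - 1)*((6 - 1*4) + 72) = -2*((6 - 4) + 72) = -2*(2 + 72) = -2*74 = -148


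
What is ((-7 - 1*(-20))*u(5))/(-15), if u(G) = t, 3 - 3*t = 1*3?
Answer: 0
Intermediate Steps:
t = 0 (t = 1 - 3/3 = 1 - ⅓*3 = 1 - 1 = 0)
u(G) = 0
((-7 - 1*(-20))*u(5))/(-15) = ((-7 - 1*(-20))*0)/(-15) = ((-7 + 20)*0)*(-1/15) = (13*0)*(-1/15) = 0*(-1/15) = 0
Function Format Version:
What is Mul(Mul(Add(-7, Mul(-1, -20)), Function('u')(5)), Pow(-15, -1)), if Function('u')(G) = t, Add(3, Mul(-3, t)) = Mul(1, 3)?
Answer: 0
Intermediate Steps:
t = 0 (t = Add(1, Mul(Rational(-1, 3), Mul(1, 3))) = Add(1, Mul(Rational(-1, 3), 3)) = Add(1, -1) = 0)
Function('u')(G) = 0
Mul(Mul(Add(-7, Mul(-1, -20)), Function('u')(5)), Pow(-15, -1)) = Mul(Mul(Add(-7, Mul(-1, -20)), 0), Pow(-15, -1)) = Mul(Mul(Add(-7, 20), 0), Rational(-1, 15)) = Mul(Mul(13, 0), Rational(-1, 15)) = Mul(0, Rational(-1, 15)) = 0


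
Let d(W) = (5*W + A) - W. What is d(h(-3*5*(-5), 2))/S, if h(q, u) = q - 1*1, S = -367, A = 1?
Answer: -297/367 ≈ -0.80926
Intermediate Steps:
h(q, u) = -1 + q (h(q, u) = q - 1 = -1 + q)
d(W) = 1 + 4*W (d(W) = (5*W + 1) - W = (1 + 5*W) - W = 1 + 4*W)
d(h(-3*5*(-5), 2))/S = (1 + 4*(-1 - 3*5*(-5)))/(-367) = (1 + 4*(-1 - 15*(-5)))*(-1/367) = (1 + 4*(-1 + 75))*(-1/367) = (1 + 4*74)*(-1/367) = (1 + 296)*(-1/367) = 297*(-1/367) = -297/367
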